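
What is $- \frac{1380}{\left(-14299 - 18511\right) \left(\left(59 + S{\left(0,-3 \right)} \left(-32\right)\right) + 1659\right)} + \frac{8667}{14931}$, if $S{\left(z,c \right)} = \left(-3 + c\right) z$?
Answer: $\frac{904737816}{1558563587} \approx 0.58049$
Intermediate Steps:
$S{\left(z,c \right)} = z \left(-3 + c\right)$
$- \frac{1380}{\left(-14299 - 18511\right) \left(\left(59 + S{\left(0,-3 \right)} \left(-32\right)\right) + 1659\right)} + \frac{8667}{14931} = - \frac{1380}{\left(-14299 - 18511\right) \left(\left(59 + 0 \left(-3 - 3\right) \left(-32\right)\right) + 1659\right)} + \frac{8667}{14931} = - \frac{1380}{\left(-32810\right) \left(\left(59 + 0 \left(-6\right) \left(-32\right)\right) + 1659\right)} + 8667 \cdot \frac{1}{14931} = - \frac{1380}{\left(-32810\right) \left(\left(59 + 0 \left(-32\right)\right) + 1659\right)} + \frac{321}{553} = - \frac{1380}{\left(-32810\right) \left(\left(59 + 0\right) + 1659\right)} + \frac{321}{553} = - \frac{1380}{\left(-32810\right) \left(59 + 1659\right)} + \frac{321}{553} = - \frac{1380}{\left(-32810\right) 1718} + \frac{321}{553} = - \frac{1380}{-56367580} + \frac{321}{553} = \left(-1380\right) \left(- \frac{1}{56367580}\right) + \frac{321}{553} = \frac{69}{2818379} + \frac{321}{553} = \frac{904737816}{1558563587}$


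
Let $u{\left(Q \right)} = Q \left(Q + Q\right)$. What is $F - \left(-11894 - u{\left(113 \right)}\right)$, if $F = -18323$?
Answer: $19109$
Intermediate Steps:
$u{\left(Q \right)} = 2 Q^{2}$ ($u{\left(Q \right)} = Q 2 Q = 2 Q^{2}$)
$F - \left(-11894 - u{\left(113 \right)}\right) = -18323 - \left(-11894 - 2 \cdot 113^{2}\right) = -18323 - \left(-11894 - 2 \cdot 12769\right) = -18323 - \left(-11894 - 25538\right) = -18323 - -37432 = -18323 + 37432 = 19109$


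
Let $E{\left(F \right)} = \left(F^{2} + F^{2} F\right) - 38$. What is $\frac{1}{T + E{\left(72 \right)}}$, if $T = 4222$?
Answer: $\frac{1}{382616} \approx 2.6136 \cdot 10^{-6}$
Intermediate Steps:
$E{\left(F \right)} = -38 + F^{2} + F^{3}$ ($E{\left(F \right)} = \left(F^{2} + F^{3}\right) - 38 = -38 + F^{2} + F^{3}$)
$\frac{1}{T + E{\left(72 \right)}} = \frac{1}{4222 + \left(-38 + 72^{2} + 72^{3}\right)} = \frac{1}{4222 + \left(-38 + 5184 + 373248\right)} = \frac{1}{4222 + 378394} = \frac{1}{382616}$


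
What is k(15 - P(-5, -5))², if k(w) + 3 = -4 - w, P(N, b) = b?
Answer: 729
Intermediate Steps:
k(w) = -7 - w (k(w) = -3 + (-4 - w) = -7 - w)
k(15 - P(-5, -5))² = (-7 - (15 - 1*(-5)))² = (-7 - (15 + 5))² = (-7 - 1*20)² = (-7 - 20)² = (-27)² = 729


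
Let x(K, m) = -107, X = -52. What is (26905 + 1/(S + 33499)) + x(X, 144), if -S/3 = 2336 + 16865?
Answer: 645938991/24104 ≈ 26798.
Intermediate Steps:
S = -57603 (S = -3*(2336 + 16865) = -3*19201 = -57603)
(26905 + 1/(S + 33499)) + x(X, 144) = (26905 + 1/(-57603 + 33499)) - 107 = (26905 + 1/(-24104)) - 107 = (26905 - 1/24104) - 107 = 648518119/24104 - 107 = 645938991/24104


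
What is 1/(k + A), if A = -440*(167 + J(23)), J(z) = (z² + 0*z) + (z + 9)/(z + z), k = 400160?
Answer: 23/2153120 ≈ 1.0682e-5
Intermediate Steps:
J(z) = z² + (9 + z)/(2*z) (J(z) = (z² + 0) + (9 + z)/((2*z)) = z² + (9 + z)*(1/(2*z)) = z² + (9 + z)/(2*z))
A = -7050560/23 (A = -440*(167 + (½)*(9 + 23 + 2*23³)/23) = -440*(167 + (½)*(1/23)*(9 + 23 + 2*12167)) = -440*(167 + (½)*(1/23)*(9 + 23 + 24334)) = -440*(167 + (½)*(1/23)*24366) = -440*(167 + 12183/23) = -440*16024/23 = -7050560/23 ≈ -3.0655e+5)
1/(k + A) = 1/(400160 - 7050560/23) = 1/(2153120/23) = 23/2153120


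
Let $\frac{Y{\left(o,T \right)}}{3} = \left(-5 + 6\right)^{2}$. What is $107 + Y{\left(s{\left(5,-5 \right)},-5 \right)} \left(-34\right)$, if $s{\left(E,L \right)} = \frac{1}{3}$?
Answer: $5$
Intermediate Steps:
$s{\left(E,L \right)} = \frac{1}{3}$
$Y{\left(o,T \right)} = 3$ ($Y{\left(o,T \right)} = 3 \left(-5 + 6\right)^{2} = 3 \cdot 1^{2} = 3 \cdot 1 = 3$)
$107 + Y{\left(s{\left(5,-5 \right)},-5 \right)} \left(-34\right) = 107 + 3 \left(-34\right) = 107 - 102 = 5$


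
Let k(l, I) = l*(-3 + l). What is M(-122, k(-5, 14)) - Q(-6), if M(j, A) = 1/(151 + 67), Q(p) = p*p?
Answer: -7847/218 ≈ -35.995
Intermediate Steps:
Q(p) = p²
M(j, A) = 1/218
M(-122, k(-5, 14)) - Q(-6) = 1/218 - 1*(-6)² = 1/218 - 1*36 = 1/218 - 36 = -7847/218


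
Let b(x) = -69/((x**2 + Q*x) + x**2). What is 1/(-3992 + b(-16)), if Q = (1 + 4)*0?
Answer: -512/2043973 ≈ -0.00025049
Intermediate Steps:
Q = 0 (Q = 5*0 = 0)
b(x) = -69/(2*x**2) (b(x) = -69/((x**2 + 0*x) + x**2) = -69/((x**2 + 0) + x**2) = -69/(x**2 + x**2) = -69*1/(2*x**2) = -69/(2*x**2))
1/(-3992 + b(-16)) = 1/(-3992 - 69/2/(-16)**2) = 1/(-3992 - 69/2*1/256) = 1/(-3992 - 69/512) = 1/(-2043973/512) = -512/2043973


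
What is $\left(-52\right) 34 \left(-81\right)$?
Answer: $143208$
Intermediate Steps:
$\left(-52\right) 34 \left(-81\right) = \left(-1768\right) \left(-81\right) = 143208$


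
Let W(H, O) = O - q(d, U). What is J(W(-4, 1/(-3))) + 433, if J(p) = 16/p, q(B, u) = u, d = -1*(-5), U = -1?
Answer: 457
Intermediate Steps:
d = 5
W(H, O) = 1 + O (W(H, O) = O - 1*(-1) = O + 1 = 1 + O)
J(W(-4, 1/(-3))) + 433 = 16/(1 + 1/(-3)) + 433 = 16/(1 - ⅓) + 433 = 16/(⅔) + 433 = 16*(3/2) + 433 = 24 + 433 = 457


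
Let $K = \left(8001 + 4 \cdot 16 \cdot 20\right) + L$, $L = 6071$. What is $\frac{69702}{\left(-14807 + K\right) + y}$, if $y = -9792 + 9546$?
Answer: $\frac{69702}{299} \approx 233.12$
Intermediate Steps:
$y = -246$
$K = 15352$ ($K = \left(8001 + 4 \cdot 16 \cdot 20\right) + 6071 = \left(8001 + 64 \cdot 20\right) + 6071 = \left(8001 + 1280\right) + 6071 = 9281 + 6071 = 15352$)
$\frac{69702}{\left(-14807 + K\right) + y} = \frac{69702}{\left(-14807 + 15352\right) - 246} = \frac{69702}{545 - 246} = \frac{69702}{299}$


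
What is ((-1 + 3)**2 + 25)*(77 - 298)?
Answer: -6409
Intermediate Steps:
((-1 + 3)**2 + 25)*(77 - 298) = (2**2 + 25)*(-221) = (4 + 25)*(-221) = 29*(-221) = -6409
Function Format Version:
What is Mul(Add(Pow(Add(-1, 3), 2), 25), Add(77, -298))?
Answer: -6409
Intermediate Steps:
Mul(Add(Pow(Add(-1, 3), 2), 25), Add(77, -298)) = Mul(Add(Pow(2, 2), 25), -221) = Mul(Add(4, 25), -221) = Mul(29, -221) = -6409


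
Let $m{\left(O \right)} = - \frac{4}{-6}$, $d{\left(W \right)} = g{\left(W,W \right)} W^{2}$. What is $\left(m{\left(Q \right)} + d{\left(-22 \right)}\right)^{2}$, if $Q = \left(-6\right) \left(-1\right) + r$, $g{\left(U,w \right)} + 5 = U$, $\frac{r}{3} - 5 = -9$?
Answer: $\frac{1536796804}{9} \approx 1.7076 \cdot 10^{8}$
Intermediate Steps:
$r = -12$ ($r = 15 + 3 \left(-9\right) = 15 - 27 = -12$)
$g{\left(U,w \right)} = -5 + U$
$Q = -6$ ($Q = \left(-6\right) \left(-1\right) - 12 = 6 - 12 = -6$)
$d{\left(W \right)} = W^{2} \left(-5 + W\right)$ ($d{\left(W \right)} = \left(-5 + W\right) W^{2} = W^{2} \left(-5 + W\right)$)
$m{\left(O \right)} = \frac{2}{3}$ ($m{\left(O \right)} = \left(-4\right) \left(- \frac{1}{6}\right) = \frac{2}{3}$)
$\left(m{\left(Q \right)} + d{\left(-22 \right)}\right)^{2} = \left(\frac{2}{3} + \left(-22\right)^{2} \left(-5 - 22\right)\right)^{2} = \left(\frac{2}{3} + 484 \left(-27\right)\right)^{2} = \left(\frac{2}{3} - 13068\right)^{2} = \left(- \frac{39202}{3}\right)^{2} = \frac{1536796804}{9}$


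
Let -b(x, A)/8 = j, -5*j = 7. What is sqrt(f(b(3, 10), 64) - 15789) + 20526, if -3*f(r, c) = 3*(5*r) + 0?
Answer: 20526 + I*sqrt(15845) ≈ 20526.0 + 125.88*I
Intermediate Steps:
j = -7/5 (j = -1/5*7 = -7/5 ≈ -1.4000)
b(x, A) = 56/5 (b(x, A) = -8*(-7/5) = 56/5)
f(r, c) = -5*r (f(r, c) = -(3*(5*r) + 0)/3 = -(15*r + 0)/3 = -5*r)
sqrt(f(b(3, 10), 64) - 15789) + 20526 = sqrt(-5*56/5 - 15789) + 20526 = sqrt(-56 - 15789) + 20526 = sqrt(-15845) + 20526 = I*sqrt(15845) + 20526 = 20526 + I*sqrt(15845)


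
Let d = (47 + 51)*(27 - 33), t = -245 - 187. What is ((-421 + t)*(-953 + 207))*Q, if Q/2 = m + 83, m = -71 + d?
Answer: -733061376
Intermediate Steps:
t = -432
d = -588 (d = 98*(-6) = -588)
m = -659 (m = -71 - 588 = -659)
Q = -1152 (Q = 2*(-659 + 83) = 2*(-576) = -1152)
((-421 + t)*(-953 + 207))*Q = ((-421 - 432)*(-953 + 207))*(-1152) = -853*(-746)*(-1152) = 636338*(-1152) = -733061376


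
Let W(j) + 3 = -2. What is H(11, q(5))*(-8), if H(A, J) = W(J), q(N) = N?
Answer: 40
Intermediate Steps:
W(j) = -5 (W(j) = -3 - 2 = -5)
H(A, J) = -5
H(11, q(5))*(-8) = -5*(-8) = 40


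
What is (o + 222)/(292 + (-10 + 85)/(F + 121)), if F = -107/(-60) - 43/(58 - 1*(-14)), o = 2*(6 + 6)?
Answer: 5410401/6435602 ≈ 0.84070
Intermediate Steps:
o = 24 (o = 2*12 = 24)
F = 427/360 (F = -107*(-1/60) - 43/(58 + 14) = 107/60 - 43/72 = 427/360 ≈ 1.1861)
(o + 222)/(292 + (-10 + 85)/(F + 121)) = (24 + 222)/(292 + (-10 + 85)/(427/360 + 121)) = 246/(292 + 75/(43987/360)) = 246/(292 + 75*(360/43987)) = 246/(292 + 27000/43987) = 246/(12871204/43987) = 246*(43987/12871204) = 5410401/6435602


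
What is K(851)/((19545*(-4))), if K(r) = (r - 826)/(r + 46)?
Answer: -5/14025492 ≈ -3.5649e-7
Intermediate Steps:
K(r) = (-826 + r)/(46 + r)
K(851)/((19545*(-4))) = ((-826 + 851)/(46 + 851))/((19545*(-4))) = (25/897)/(-78180) = ((1/897)*25)*(-1/78180) = (25/897)*(-1/78180) = -5/14025492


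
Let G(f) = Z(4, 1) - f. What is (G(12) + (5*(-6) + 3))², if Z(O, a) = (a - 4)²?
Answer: 900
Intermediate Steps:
Z(O, a) = (-4 + a)²
G(f) = 9 - f (G(f) = (-4 + 1)² - f = (-3)² - f = 9 - f)
(G(12) + (5*(-6) + 3))² = ((9 - 1*12) + (5*(-6) + 3))² = ((9 - 12) + (-30 + 3))² = (-3 - 27)² = (-30)² = 900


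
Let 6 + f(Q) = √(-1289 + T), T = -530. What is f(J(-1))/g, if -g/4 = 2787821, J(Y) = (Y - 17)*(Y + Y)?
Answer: 3/5575642 - I*√1819/11151284 ≈ 5.3805e-7 - 3.8247e-6*I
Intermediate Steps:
J(Y) = 2*Y*(-17 + Y) (J(Y) = (-17 + Y)*(2*Y) = 2*Y*(-17 + Y))
g = -11151284 (g = -4*2787821 = -11151284)
f(Q) = -6 + I*√1819 (f(Q) = -6 + √(-1289 - 530) = -6 + √(-1819) = -6 + I*√1819)
f(J(-1))/g = (-6 + I*√1819)/(-11151284) = (-6 + I*√1819)*(-1/11151284) = 3/5575642 - I*√1819/11151284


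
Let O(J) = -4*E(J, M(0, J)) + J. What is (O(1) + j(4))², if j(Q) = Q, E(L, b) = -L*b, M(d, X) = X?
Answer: 81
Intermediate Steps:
E(L, b) = -L*b
O(J) = J + 4*J² (O(J) = -(-4)*J*J + J = -(-4)*J² + J = 4*J² + J = J + 4*J²)
(O(1) + j(4))² = (1*(1 + 4*1) + 4)² = (1*(1 + 4) + 4)² = (1*5 + 4)² = (5 + 4)² = 9² = 81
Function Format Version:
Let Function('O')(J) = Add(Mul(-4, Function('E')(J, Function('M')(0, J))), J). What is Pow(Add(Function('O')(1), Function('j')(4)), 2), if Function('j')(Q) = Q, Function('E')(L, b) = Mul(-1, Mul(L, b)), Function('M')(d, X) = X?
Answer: 81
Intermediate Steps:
Function('E')(L, b) = Mul(-1, L, b)
Function('O')(J) = Add(J, Mul(4, Pow(J, 2))) (Function('O')(J) = Add(Mul(-4, Mul(-1, J, J)), J) = Add(Mul(-4, Mul(-1, Pow(J, 2))), J) = Add(Mul(4, Pow(J, 2)), J) = Add(J, Mul(4, Pow(J, 2))))
Pow(Add(Function('O')(1), Function('j')(4)), 2) = Pow(Add(Mul(1, Add(1, Mul(4, 1))), 4), 2) = Pow(Add(Mul(1, Add(1, 4)), 4), 2) = Pow(Add(Mul(1, 5), 4), 2) = Pow(Add(5, 4), 2) = Pow(9, 2) = 81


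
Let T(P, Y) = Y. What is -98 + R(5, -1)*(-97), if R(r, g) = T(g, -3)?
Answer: 193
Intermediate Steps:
R(r, g) = -3
-98 + R(5, -1)*(-97) = -98 - 3*(-97) = -98 + 291 = 193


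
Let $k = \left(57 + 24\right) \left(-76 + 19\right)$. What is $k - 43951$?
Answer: $-48568$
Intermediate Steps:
$k = -4617$ ($k = 81 \left(-57\right) = -4617$)
$k - 43951 = -4617 - 43951 = -48568$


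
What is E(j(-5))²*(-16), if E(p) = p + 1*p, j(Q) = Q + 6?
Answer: -64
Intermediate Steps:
j(Q) = 6 + Q
E(p) = 2*p (E(p) = p + p = 2*p)
E(j(-5))²*(-16) = (2*(6 - 5))²*(-16) = (2*1)²*(-16) = 2²*(-16) = 4*(-16) = -64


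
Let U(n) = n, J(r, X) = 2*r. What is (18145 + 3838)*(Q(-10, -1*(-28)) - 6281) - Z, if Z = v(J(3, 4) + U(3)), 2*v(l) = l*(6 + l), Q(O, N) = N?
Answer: -274919533/2 ≈ -1.3746e+8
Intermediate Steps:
v(l) = l*(6 + l)/2 (v(l) = (l*(6 + l))/2 = l*(6 + l)/2)
Z = 135/2 (Z = (2*3 + 3)*(6 + (2*3 + 3))/2 = (6 + 3)*(6 + (6 + 3))/2 = (½)*9*(6 + 9) = (½)*9*15 = 135/2 ≈ 67.500)
(18145 + 3838)*(Q(-10, -1*(-28)) - 6281) - Z = (18145 + 3838)*(-1*(-28) - 6281) - 1*135/2 = 21983*(28 - 6281) - 135/2 = 21983*(-6253) - 135/2 = -137459699 - 135/2 = -274919533/2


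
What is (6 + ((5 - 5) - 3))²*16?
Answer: 144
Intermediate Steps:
(6 + ((5 - 5) - 3))²*16 = (6 + (0 - 3))²*16 = (6 - 3)²*16 = 3²*16 = 9*16 = 144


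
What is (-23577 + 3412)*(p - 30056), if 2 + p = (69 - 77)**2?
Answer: 604829010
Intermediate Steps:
p = 62 (p = -2 + (69 - 77)**2 = -2 + (-8)**2 = -2 + 64 = 62)
(-23577 + 3412)*(p - 30056) = (-23577 + 3412)*(62 - 30056) = -20165*(-29994) = 604829010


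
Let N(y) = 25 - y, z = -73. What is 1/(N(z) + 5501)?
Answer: 1/5599 ≈ 0.00017860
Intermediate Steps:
1/(N(z) + 5501) = 1/((25 - 1*(-73)) + 5501) = 1/((25 + 73) + 5501) = 1/(98 + 5501) = 1/5599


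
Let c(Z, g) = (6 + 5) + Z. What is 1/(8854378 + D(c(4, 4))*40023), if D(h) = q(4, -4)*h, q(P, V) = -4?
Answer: 1/6452998 ≈ 1.5497e-7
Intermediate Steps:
c(Z, g) = 11 + Z
D(h) = -4*h
1/(8854378 + D(c(4, 4))*40023) = 1/(8854378 - 4*(11 + 4)*40023) = 1/(8854378 - 4*15*40023) = 1/(8854378 - 60*40023) = 1/(8854378 - 2401380) = 1/6452998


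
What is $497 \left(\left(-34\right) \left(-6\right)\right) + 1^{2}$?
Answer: $101389$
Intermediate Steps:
$497 \left(\left(-34\right) \left(-6\right)\right) + 1^{2} = 497 \cdot 204 + 1 = 101388 + 1 = 101389$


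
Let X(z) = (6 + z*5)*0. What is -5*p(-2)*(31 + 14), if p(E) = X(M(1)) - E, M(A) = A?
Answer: -450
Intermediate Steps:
X(z) = 0 (X(z) = (6 + 5*z)*0 = 0)
p(E) = -E (p(E) = 0 - E = -E)
-5*p(-2)*(31 + 14) = -5*(-1*(-2))*(31 + 14) = -10*45 = -5*90 = -450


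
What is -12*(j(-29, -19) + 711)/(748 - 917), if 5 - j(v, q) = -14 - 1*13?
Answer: 8916/169 ≈ 52.757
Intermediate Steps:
j(v, q) = 32 (j(v, q) = 5 - (-14 - 1*13) = 5 - (-14 - 13) = 5 - 1*(-27) = 5 + 27 = 32)
-12*(j(-29, -19) + 711)/(748 - 917) = -12*(32 + 711)/(748 - 917) = -8916/(-169) = -8916*(-1)/169 = -12*(-743/169) = 8916/169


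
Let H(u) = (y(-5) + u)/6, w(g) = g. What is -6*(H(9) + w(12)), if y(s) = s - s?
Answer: -81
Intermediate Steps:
y(s) = 0
H(u) = u/6 (H(u) = (0 + u)/6 = u/6)
-6*(H(9) + w(12)) = -6*((1/6)*9 + 12) = -6*(3/2 + 12) = -6*27/2 = -81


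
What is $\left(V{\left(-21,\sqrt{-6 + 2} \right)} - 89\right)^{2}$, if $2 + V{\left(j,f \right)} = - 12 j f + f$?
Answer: $\left(91 - 506 i\right)^{2} \approx -2.4776 \cdot 10^{5} - 92092.0 i$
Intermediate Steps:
$V{\left(j,f \right)} = -2 + f - 12 f j$ ($V{\left(j,f \right)} = -2 + \left(- 12 j f + f\right) = -2 - \left(- f + 12 f j\right) = -2 + f - 12 f j$)
$\left(V{\left(-21,\sqrt{-6 + 2} \right)} - 89\right)^{2} = \left(\left(-2 + \sqrt{-6 + 2} - 12 \sqrt{-6 + 2} \left(-21\right)\right) - 89\right)^{2} = \left(\left(-2 + \sqrt{-4} - 12 \sqrt{-4} \left(-21\right)\right) - 89\right)^{2} = \left(\left(-2 + 2 i - 12 \cdot 2 i \left(-21\right)\right) - 89\right)^{2} = \left(\left(-2 + 2 i + 504 i\right) - 89\right)^{2} = \left(\left(-2 + 506 i\right) - 89\right)^{2} = \left(-91 + 506 i\right)^{2}$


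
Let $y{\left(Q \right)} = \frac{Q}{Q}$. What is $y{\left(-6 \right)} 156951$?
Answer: $156951$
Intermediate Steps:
$y{\left(Q \right)} = 1$
$y{\left(-6 \right)} 156951 = 1 \cdot 156951 = 156951$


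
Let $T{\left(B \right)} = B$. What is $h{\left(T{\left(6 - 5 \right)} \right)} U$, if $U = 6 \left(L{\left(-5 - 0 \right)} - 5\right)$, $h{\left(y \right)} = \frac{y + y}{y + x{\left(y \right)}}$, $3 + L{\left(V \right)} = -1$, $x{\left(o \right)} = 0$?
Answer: $-108$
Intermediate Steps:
$L{\left(V \right)} = -4$ ($L{\left(V \right)} = -3 - 1 = -4$)
$h{\left(y \right)} = 2$ ($h{\left(y \right)} = \frac{y + y}{y + 0} = \frac{2 y}{y} = 2$)
$U = -54$ ($U = 6 \left(-4 - 5\right) = 6 \left(-9\right) = -54$)
$h{\left(T{\left(6 - 5 \right)} \right)} U = 2 \left(-54\right) = -108$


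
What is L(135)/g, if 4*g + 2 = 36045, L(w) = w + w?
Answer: 1080/36043 ≈ 0.029964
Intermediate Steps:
L(w) = 2*w
g = 36043/4 (g = -1/2 + (1/4)*36045 = -1/2 + 36045/4 = 36043/4 ≈ 9010.8)
L(135)/g = (2*135)/(36043/4) = 270*(4/36043) = 1080/36043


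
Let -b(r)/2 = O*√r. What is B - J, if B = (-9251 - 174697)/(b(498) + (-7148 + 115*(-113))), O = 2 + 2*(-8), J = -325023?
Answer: 131751783839955/405350017 + 5150544*√498/405350017 ≈ 3.2503e+5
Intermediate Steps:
O = -14 (O = 2 - 16 = -14)
b(r) = 28*√r (b(r) = -(-28)*√r = 28*√r)
B = -183948/(-20143 + 28*√498) (B = (-9251 - 174697)/(28*√498 + (-7148 + 115*(-113))) = -183948/(28*√498 + (-7148 - 12995)) = -183948/(28*√498 - 20143) = -183948/(-20143 + 28*√498) ≈ 9.4245)
B - J = (3705264564/405350017 + 5150544*√498/405350017) - 1*(-325023) = (3705264564/405350017 + 5150544*√498/405350017) + 325023 = 131751783839955/405350017 + 5150544*√498/405350017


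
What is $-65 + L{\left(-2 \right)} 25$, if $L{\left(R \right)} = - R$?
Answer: $-15$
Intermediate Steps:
$-65 + L{\left(-2 \right)} 25 = -65 + \left(-1\right) \left(-2\right) 25 = -65 + 2 \cdot 25 = -65 + 50 = -15$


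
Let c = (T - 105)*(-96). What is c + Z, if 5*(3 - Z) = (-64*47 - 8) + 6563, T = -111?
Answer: 100148/5 ≈ 20030.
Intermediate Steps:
Z = -3532/5 (Z = 3 - ((-64*47 - 8) + 6563)/5 = 3 - ((-3008 - 8) + 6563)/5 = 3 - (-3016 + 6563)/5 = 3 - 1/5*3547 = 3 - 3547/5 = -3532/5 ≈ -706.40)
c = 20736 (c = (-111 - 105)*(-96) = -216*(-96) = 20736)
c + Z = 20736 - 3532/5 = 100148/5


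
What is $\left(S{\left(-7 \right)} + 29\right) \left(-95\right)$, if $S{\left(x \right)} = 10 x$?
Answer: $3895$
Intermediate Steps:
$\left(S{\left(-7 \right)} + 29\right) \left(-95\right) = \left(10 \left(-7\right) + 29\right) \left(-95\right) = \left(-70 + 29\right) \left(-95\right) = \left(-41\right) \left(-95\right) = 3895$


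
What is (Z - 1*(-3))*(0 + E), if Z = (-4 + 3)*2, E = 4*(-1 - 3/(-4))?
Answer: -1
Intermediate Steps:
E = -1 (E = 4*(-1 - 3*(-¼)) = 4*(-1 + ¾) = 4*(-¼) = -1)
Z = -2 (Z = -1*2 = -2)
(Z - 1*(-3))*(0 + E) = (-2 - 1*(-3))*(0 - 1) = (-2 + 3)*(-1) = 1*(-1) = -1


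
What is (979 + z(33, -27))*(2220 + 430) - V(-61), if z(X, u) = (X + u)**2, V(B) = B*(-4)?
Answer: 2689506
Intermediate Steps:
V(B) = -4*B
(979 + z(33, -27))*(2220 + 430) - V(-61) = (979 + (33 - 27)**2)*(2220 + 430) - (-4)*(-61) = (979 + 6**2)*2650 - 1*244 = (979 + 36)*2650 - 244 = 1015*2650 - 244 = 2689750 - 244 = 2689506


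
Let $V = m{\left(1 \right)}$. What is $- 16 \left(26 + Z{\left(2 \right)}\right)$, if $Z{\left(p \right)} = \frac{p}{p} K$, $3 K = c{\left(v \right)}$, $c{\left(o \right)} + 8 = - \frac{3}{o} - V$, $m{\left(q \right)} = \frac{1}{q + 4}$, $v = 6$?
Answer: $- \frac{1848}{5} \approx -369.6$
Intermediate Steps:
$m{\left(q \right)} = \frac{1}{4 + q}$
$V = \frac{1}{5}$ ($V = \frac{1}{4 + 1} = \frac{1}{5} \approx 0.2$)
$c{\left(o \right)} = - \frac{41}{5} - \frac{3}{o}$ ($c{\left(o \right)} = -8 - \left(\frac{1}{5} + \frac{3}{o}\right) = - \frac{41}{5} - \frac{3}{o}$)
$K = - \frac{29}{10}$ ($K = \frac{- \frac{41}{5} - \frac{3}{6}}{3} = \frac{- \frac{41}{5} - \frac{1}{2}}{3} = \frac{1}{3} \left(- \frac{87}{10}\right) = - \frac{29}{10} \approx -2.9$)
$Z{\left(p \right)} = - \frac{29}{10}$ ($Z{\left(p \right)} = \frac{p}{p} \left(- \frac{29}{10}\right) = 1 \left(- \frac{29}{10}\right) = - \frac{29}{10}$)
$- 16 \left(26 + Z{\left(2 \right)}\right) = - 16 \left(26 - \frac{29}{10}\right) = \left(-16\right) \frac{231}{10} = - \frac{1848}{5}$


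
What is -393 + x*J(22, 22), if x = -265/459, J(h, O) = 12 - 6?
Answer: -60659/153 ≈ -396.46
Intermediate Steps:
J(h, O) = 6
x = -265/459 (x = -265*1/459 = -265/459 ≈ -0.57734)
-393 + x*J(22, 22) = -393 - 265/459*6 = -393 - 530/153 = -60659/153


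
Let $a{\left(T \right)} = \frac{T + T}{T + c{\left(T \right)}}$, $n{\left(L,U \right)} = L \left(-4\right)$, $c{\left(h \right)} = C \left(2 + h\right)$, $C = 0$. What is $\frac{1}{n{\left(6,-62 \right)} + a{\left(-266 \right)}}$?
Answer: $- \frac{1}{22} \approx -0.045455$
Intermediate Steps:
$c{\left(h \right)} = 0$ ($c{\left(h \right)} = 0 \left(2 + h\right) = 0$)
$n{\left(L,U \right)} = - 4 L$
$a{\left(T \right)} = 2$ ($a{\left(T \right)} = \frac{T + T}{T + 0} = \frac{2 T}{T} = 2$)
$\frac{1}{n{\left(6,-62 \right)} + a{\left(-266 \right)}} = \frac{1}{\left(-4\right) 6 + 2} = \frac{1}{-24 + 2} = \frac{1}{-22} = - \frac{1}{22}$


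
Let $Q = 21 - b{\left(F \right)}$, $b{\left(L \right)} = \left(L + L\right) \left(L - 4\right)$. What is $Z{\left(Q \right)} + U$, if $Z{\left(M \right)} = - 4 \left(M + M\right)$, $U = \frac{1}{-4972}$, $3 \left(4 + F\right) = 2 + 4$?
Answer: $\frac{119327}{4972} \approx 24.0$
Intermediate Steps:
$F = -2$ ($F = -4 + \frac{2 + 4}{3} = -4 + \frac{1}{3} \cdot 6 = -4 + 2 = -2$)
$b{\left(L \right)} = 2 L \left(-4 + L\right)$
$Q = -3$ ($Q = 21 - 2 \left(-2\right) \left(-4 - 2\right) = 21 - 2 \left(-2\right) \left(-6\right) = 21 - 24 = -3$)
$U = - \frac{1}{4972} \approx -0.00020113$
$Z{\left(M \right)} = - 8 M$ ($Z{\left(M \right)} = - 4 \cdot 2 M = - 8 M$)
$Z{\left(Q \right)} + U = \left(-8\right) \left(-3\right) - \frac{1}{4972} = 24 - \frac{1}{4972} = \frac{119327}{4972}$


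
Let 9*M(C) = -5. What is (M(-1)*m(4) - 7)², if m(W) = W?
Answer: 6889/81 ≈ 85.049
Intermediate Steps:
M(C) = -5/9 (M(C) = (⅑)*(-5) = -5/9)
(M(-1)*m(4) - 7)² = (-5/9*4 - 7)² = (-20/9 - 7)² = (-83/9)² = 6889/81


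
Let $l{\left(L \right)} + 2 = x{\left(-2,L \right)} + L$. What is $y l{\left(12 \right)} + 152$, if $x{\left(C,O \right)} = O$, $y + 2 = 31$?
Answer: $790$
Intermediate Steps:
$y = 29$ ($y = -2 + 31 = 29$)
$l{\left(L \right)} = -2 + 2 L$ ($l{\left(L \right)} = -2 + \left(L + L\right) = -2 + 2 L$)
$y l{\left(12 \right)} + 152 = 29 \left(-2 + 2 \cdot 12\right) + 152 = 29 \left(-2 + 24\right) + 152 = 29 \cdot 22 + 152 = 638 + 152 = 790$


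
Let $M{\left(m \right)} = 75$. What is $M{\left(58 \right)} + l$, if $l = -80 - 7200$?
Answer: $-7205$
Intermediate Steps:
$l = -7280$
$M{\left(58 \right)} + l = 75 - 7280 = -7205$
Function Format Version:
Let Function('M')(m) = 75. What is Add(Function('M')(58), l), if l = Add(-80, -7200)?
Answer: -7205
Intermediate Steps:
l = -7280
Add(Function('M')(58), l) = Add(75, -7280) = -7205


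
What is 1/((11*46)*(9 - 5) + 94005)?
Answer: 1/96029 ≈ 1.0414e-5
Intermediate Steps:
1/((11*46)*(9 - 5) + 94005) = 1/(506*4 + 94005) = 1/(2024 + 94005) = 1/96029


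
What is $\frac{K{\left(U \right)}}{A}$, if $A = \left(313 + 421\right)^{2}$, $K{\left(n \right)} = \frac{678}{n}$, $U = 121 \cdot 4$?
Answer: $\frac{339}{130378952} \approx 2.6001 \cdot 10^{-6}$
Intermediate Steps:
$U = 484$
$A = 538756$ ($A = 734^{2} = 538756$)
$\frac{K{\left(U \right)}}{A} = \frac{678 \cdot \frac{1}{484}}{538756} = 678 \cdot \frac{1}{484} \cdot \frac{1}{538756} = \frac{339}{242} \cdot \frac{1}{538756} = \frac{339}{130378952}$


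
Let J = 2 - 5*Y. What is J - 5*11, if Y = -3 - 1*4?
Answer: -18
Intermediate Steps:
Y = -7 (Y = -3 - 4 = -7)
J = 37 (J = 2 - 5*(-7) = 2 + 35 = 37)
J - 5*11 = 37 - 5*11 = 37 - 55 = -18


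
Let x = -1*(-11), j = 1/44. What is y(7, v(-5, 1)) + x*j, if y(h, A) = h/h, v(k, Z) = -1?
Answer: 5/4 ≈ 1.2500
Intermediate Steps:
y(h, A) = 1
j = 1/44 ≈ 0.022727
x = 11
y(7, v(-5, 1)) + x*j = 1 + 11*(1/44) = 1 + 1/4 = 5/4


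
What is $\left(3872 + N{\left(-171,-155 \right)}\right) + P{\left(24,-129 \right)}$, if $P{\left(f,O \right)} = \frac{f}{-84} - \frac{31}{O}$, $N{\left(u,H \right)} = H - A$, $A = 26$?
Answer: $\frac{3332932}{903} \approx 3691.0$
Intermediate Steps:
$N{\left(u,H \right)} = -26 + H$ ($N{\left(u,H \right)} = H - 26 = -26 + H$)
$P{\left(f,O \right)} = - \frac{31}{O} - \frac{f}{84}$ ($P{\left(f,O \right)} = f \left(- \frac{1}{84}\right) - \frac{31}{O} = - \frac{f}{84} - \frac{31}{O} = - \frac{31}{O} - \frac{f}{84}$)
$\left(3872 + N{\left(-171,-155 \right)}\right) + P{\left(24,-129 \right)} = \left(3872 - 181\right) - \left(\frac{2}{7} + \frac{31}{-129}\right) = \left(3872 - 181\right) - \frac{41}{903} = 3691 + \left(\frac{31}{129} - \frac{2}{7}\right) = 3691 - \frac{41}{903} = \frac{3332932}{903}$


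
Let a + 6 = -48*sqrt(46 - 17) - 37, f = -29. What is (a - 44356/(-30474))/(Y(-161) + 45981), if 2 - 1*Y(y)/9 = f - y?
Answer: -633013/682785207 - 16*sqrt(29)/14937 ≈ -0.0066955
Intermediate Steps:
Y(y) = 279 + 9*y (Y(y) = 18 - 9*(-29 - y) = 18 + (261 + 9*y) = 279 + 9*y)
a = -43 - 48*sqrt(29) (a = -6 + (-48*sqrt(46 - 17) - 37) = -6 + (-48*sqrt(29) - 37) = -6 + (-37 - 48*sqrt(29)) = -43 - 48*sqrt(29) ≈ -301.49)
(a - 44356/(-30474))/(Y(-161) + 45981) = ((-43 - 48*sqrt(29)) - 44356/(-30474))/((279 + 9*(-161)) + 45981) = ((-43 - 48*sqrt(29)) - 44356*(-1/30474))/((279 - 1449) + 45981) = ((-43 - 48*sqrt(29)) + 22178/15237)/(-1170 + 45981) = (-633013/15237 - 48*sqrt(29))/44811 = (-633013/15237 - 48*sqrt(29))*(1/44811) = -633013/682785207 - 16*sqrt(29)/14937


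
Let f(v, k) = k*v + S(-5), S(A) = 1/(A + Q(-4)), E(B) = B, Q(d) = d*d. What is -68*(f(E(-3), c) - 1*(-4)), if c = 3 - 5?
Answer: -7548/11 ≈ -686.18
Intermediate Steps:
c = -2
Q(d) = d**2
S(A) = 1/(16 + A) (S(A) = 1/(A + (-4)**2) = 1/(A + 16) = 1/(16 + A))
f(v, k) = 1/11 + k*v (f(v, k) = k*v + 1/(16 - 5) = k*v + 1/11 = 1/11 + k*v)
-68*(f(E(-3), c) - 1*(-4)) = -68*((1/11 - 2*(-3)) - 1*(-4)) = -68*((1/11 + 6) + 4) = -68*(67/11 + 4) = -68*111/11 = -7548/11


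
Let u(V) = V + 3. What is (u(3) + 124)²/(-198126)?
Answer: -8450/99063 ≈ -0.085299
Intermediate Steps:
u(V) = 3 + V
(u(3) + 124)²/(-198126) = ((3 + 3) + 124)²/(-198126) = (6 + 124)²*(-1/198126) = 130²*(-1/198126) = 16900*(-1/198126) = -8450/99063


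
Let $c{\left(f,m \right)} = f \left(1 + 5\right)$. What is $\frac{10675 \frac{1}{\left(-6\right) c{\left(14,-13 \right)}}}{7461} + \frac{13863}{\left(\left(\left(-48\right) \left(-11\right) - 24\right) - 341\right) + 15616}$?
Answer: $\frac{7423029721}{8476352568} \approx 0.87573$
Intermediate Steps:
$c{\left(f,m \right)} = 6 f$ ($c{\left(f,m \right)} = f 6 = 6 f$)
$\frac{10675 \frac{1}{\left(-6\right) c{\left(14,-13 \right)}}}{7461} + \frac{13863}{\left(\left(\left(-48\right) \left(-11\right) - 24\right) - 341\right) + 15616} = \frac{10675 \frac{1}{\left(-6\right) 6 \cdot 14}}{7461} + \frac{13863}{\left(\left(\left(-48\right) \left(-11\right) - 24\right) - 341\right) + 15616} = \frac{10675}{\left(-6\right) 84} \cdot \frac{1}{7461} + \frac{13863}{\left(\left(528 - 24\right) - 341\right) + 15616} = \frac{10675}{-504} \cdot \frac{1}{7461} + \frac{13863}{\left(504 - 341\right) + 15616} = 10675 \left(- \frac{1}{504}\right) \frac{1}{7461} + \frac{13863}{163 + 15616} = \left(- \frac{1525}{72}\right) \frac{1}{7461} + \frac{13863}{15779} = - \frac{1525}{537192} + 13863 \cdot \frac{1}{15779} = - \frac{1525}{537192} + \frac{13863}{15779} = \frac{7423029721}{8476352568}$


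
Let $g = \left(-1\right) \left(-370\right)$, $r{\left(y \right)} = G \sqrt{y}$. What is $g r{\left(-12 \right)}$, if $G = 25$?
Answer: $18500 i \sqrt{3} \approx 32043.0 i$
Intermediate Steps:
$r{\left(y \right)} = 25 \sqrt{y}$
$g = 370$
$g r{\left(-12 \right)} = 370 \cdot 25 \sqrt{-12} = 370 \cdot 25 \cdot 2 i \sqrt{3} = 370 \cdot 50 i \sqrt{3} = 18500 i \sqrt{3}$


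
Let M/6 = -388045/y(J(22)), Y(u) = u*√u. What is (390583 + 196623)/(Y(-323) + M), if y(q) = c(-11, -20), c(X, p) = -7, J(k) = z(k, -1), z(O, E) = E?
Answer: 195310587660/110663110367 + 189667538*I*√323/110663110367 ≈ 1.7649 + 0.030803*I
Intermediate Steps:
J(k) = -1
y(q) = -7
Y(u) = u^(3/2)
M = 332610 (M = 6*(-388045/(-7)) = 6*(-388045*(-⅐)) = 6*55435 = 332610)
(390583 + 196623)/(Y(-323) + M) = (390583 + 196623)/((-323)^(3/2) + 332610) = 587206/(-323*I*√323 + 332610) = 587206/(332610 - 323*I*√323)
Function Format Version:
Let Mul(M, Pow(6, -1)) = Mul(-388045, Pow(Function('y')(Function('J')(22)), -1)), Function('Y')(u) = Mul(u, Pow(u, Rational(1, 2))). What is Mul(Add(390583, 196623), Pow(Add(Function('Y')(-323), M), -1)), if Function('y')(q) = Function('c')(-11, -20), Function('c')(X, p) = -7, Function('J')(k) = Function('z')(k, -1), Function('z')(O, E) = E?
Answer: Add(Rational(195310587660, 110663110367), Mul(Rational(189667538, 110663110367), I, Pow(323, Rational(1, 2)))) ≈ Add(1.7649, Mul(0.030803, I))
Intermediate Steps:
Function('J')(k) = -1
Function('y')(q) = -7
Function('Y')(u) = Pow(u, Rational(3, 2))
M = 332610 (M = Mul(6, Mul(-388045, Pow(-7, -1))) = Mul(6, Mul(-388045, Rational(-1, 7))) = Mul(6, 55435) = 332610)
Mul(Add(390583, 196623), Pow(Add(Function('Y')(-323), M), -1)) = Mul(Add(390583, 196623), Pow(Add(Pow(-323, Rational(3, 2)), 332610), -1)) = Mul(587206, Pow(Add(Mul(-323, I, Pow(323, Rational(1, 2))), 332610), -1)) = Mul(587206, Pow(Add(332610, Mul(-323, I, Pow(323, Rational(1, 2)))), -1))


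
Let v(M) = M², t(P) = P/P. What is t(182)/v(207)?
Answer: 1/42849 ≈ 2.3338e-5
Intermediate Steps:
t(P) = 1
t(182)/v(207) = 1/207² = 1/42849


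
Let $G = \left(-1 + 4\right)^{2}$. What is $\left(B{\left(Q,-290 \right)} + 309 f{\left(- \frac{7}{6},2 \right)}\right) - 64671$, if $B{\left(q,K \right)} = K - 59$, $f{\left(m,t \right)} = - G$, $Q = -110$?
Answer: $-67801$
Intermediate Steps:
$G = 9$ ($G = 3^{2} = 9$)
$f{\left(m,t \right)} = -9$ ($f{\left(m,t \right)} = \left(-1\right) 9 = -9$)
$B{\left(q,K \right)} = -59 + K$
$\left(B{\left(Q,-290 \right)} + 309 f{\left(- \frac{7}{6},2 \right)}\right) - 64671 = \left(\left(-59 - 290\right) + 309 \left(-9\right)\right) - 64671 = \left(-349 - 2781\right) - 64671 = -3130 - 64671 = -67801$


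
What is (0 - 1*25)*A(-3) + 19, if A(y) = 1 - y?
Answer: -81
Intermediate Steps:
(0 - 1*25)*A(-3) + 19 = (0 - 1*25)*(1 - 1*(-3)) + 19 = (0 - 25)*(1 + 3) + 19 = -25*4 + 19 = -100 + 19 = -81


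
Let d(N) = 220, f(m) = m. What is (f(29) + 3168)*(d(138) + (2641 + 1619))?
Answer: 14322560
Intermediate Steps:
(f(29) + 3168)*(d(138) + (2641 + 1619)) = (29 + 3168)*(220 + (2641 + 1619)) = 3197*(220 + 4260) = 3197*4480 = 14322560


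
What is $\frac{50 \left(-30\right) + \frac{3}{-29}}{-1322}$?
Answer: $\frac{43503}{38338} \approx 1.1347$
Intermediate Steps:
$\frac{50 \left(-30\right) + \frac{3}{-29}}{-1322} = \left(-1500 + 3 \left(- \frac{1}{29}\right)\right) \left(- \frac{1}{1322}\right) = \left(-1500 - \frac{3}{29}\right) \left(- \frac{1}{1322}\right) = \left(- \frac{43503}{29}\right) \left(- \frac{1}{1322}\right) = \frac{43503}{38338}$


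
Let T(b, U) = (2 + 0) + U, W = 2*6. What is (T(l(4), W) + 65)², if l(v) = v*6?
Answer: 6241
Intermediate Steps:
W = 12
l(v) = 6*v
T(b, U) = 2 + U
(T(l(4), W) + 65)² = ((2 + 12) + 65)² = (14 + 65)² = 79² = 6241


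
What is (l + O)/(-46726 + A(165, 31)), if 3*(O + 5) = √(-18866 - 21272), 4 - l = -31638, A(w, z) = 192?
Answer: -31637/46534 - I*√40138/139602 ≈ -0.67987 - 0.0014351*I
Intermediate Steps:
l = 31642 (l = 4 - 1*(-31638) = 4 + 31638 = 31642)
O = -5 + I*√40138/3 (O = -5 + √(-18866 - 21272)/3 = -5 + √(-40138)/3 = -5 + (I*√40138)/3 = -5 + I*√40138/3 ≈ -5.0 + 66.782*I)
(l + O)/(-46726 + A(165, 31)) = (31642 + (-5 + I*√40138/3))/(-46726 + 192) = (31637 + I*√40138/3)/(-46534) = (31637 + I*√40138/3)*(-1/46534) = -31637/46534 - I*√40138/139602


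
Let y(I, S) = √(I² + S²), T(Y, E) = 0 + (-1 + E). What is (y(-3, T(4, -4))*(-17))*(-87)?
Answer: 1479*√34 ≈ 8624.0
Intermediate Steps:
T(Y, E) = -1 + E
(y(-3, T(4, -4))*(-17))*(-87) = (√((-3)² + (-1 - 4)²)*(-17))*(-87) = (√(9 + (-5)²)*(-17))*(-87) = (√(9 + 25)*(-17))*(-87) = (√34*(-17))*(-87) = -17*√34*(-87) = 1479*√34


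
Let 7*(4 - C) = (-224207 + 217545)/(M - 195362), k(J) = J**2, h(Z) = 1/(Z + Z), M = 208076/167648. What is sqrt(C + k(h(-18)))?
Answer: sqrt(680498426768021982271585)/412673190300 ≈ 1.9990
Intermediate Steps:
M = 52019/41912 (M = 208076*(1/167648) = 52019/41912 ≈ 1.2411)
h(Z) = 1/(2*Z)
C = 228983665756/57315720875 (C = 4 - (-224207 + 217545)/(7*(52019/41912 - 195362)) = 4 - (-6662)/(7*(-8187960125/41912)) = 4 - (-6662)*(-41912)/(7*8187960125) = 4 - 1/7*279217744/8187960125 = 4 - 279217744/57315720875 = 228983665756/57315720875 ≈ 3.9951)
sqrt(C + k(h(-18))) = sqrt(228983665756/57315720875 + ((1/2)/(-18))**2) = sqrt(228983665756/57315720875 + ((1/2)*(-1/18))**2) = sqrt(228983665756/57315720875 + (-1/36)**2) = sqrt(228983665756/57315720875 + 1/1296) = sqrt(296820146540651/74281174254000) = sqrt(680498426768021982271585)/412673190300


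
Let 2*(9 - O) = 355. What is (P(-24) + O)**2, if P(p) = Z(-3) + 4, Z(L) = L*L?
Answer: 96721/4 ≈ 24180.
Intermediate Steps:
Z(L) = L**2
O = -337/2 (O = 9 - 1/2*355 = 9 - 355/2 = -337/2 ≈ -168.50)
P(p) = 13 (P(p) = (-3)**2 + 4 = 9 + 4 = 13)
(P(-24) + O)**2 = (13 - 337/2)**2 = (-311/2)**2 = 96721/4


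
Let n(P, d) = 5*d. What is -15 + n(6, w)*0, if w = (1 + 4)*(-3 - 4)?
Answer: -15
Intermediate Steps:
w = -35 (w = 5*(-7) = -35)
-15 + n(6, w)*0 = -15 + (5*(-35))*0 = -15 - 175*0 = -15 + 0 = -15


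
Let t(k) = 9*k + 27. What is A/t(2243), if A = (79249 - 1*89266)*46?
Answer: -25599/1123 ≈ -22.795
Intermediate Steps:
A = -460782 (A = (79249 - 89266)*46 = -10017*46 = -460782)
t(k) = 27 + 9*k
A/t(2243) = -460782/(27 + 9*2243) = -460782/(27 + 20187) = -460782/20214 = -460782*1/20214 = -25599/1123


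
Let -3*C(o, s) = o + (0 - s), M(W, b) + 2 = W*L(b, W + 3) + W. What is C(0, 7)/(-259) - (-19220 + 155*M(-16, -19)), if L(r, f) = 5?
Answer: 3819509/111 ≈ 34410.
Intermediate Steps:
M(W, b) = -2 + 6*W (M(W, b) = -2 + (W*5 + W) = -2 + (5*W + W) = -2 + 6*W)
C(o, s) = -o/3 + s/3 (C(o, s) = -(o + (0 - s))/3 = -(o - s)/3 = -o/3 + s/3)
C(0, 7)/(-259) - (-19220 + 155*M(-16, -19)) = (-1/3*0 + (1/3)*7)/(-259) - (-19530 - 14880) = (0 + 7/3)*(-1/259) - 155/(1/(-124 + (-2 - 96))) = (7/3)*(-1/259) - 155/(1/(-124 - 98)) = -1/111 - 155/(1/(-222)) = -1/111 - 155/(-1/222) = -1/111 - 155*(-222) = -1/111 + 34410 = 3819509/111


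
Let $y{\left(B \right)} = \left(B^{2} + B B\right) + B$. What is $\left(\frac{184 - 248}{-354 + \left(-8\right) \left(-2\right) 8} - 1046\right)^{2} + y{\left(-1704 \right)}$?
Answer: $\frac{88093990588}{12769} \approx 6.899 \cdot 10^{6}$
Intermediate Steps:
$y{\left(B \right)} = B + 2 B^{2}$ ($y{\left(B \right)} = \left(B^{2} + B^{2}\right) + B = 2 B^{2} + B = B + 2 B^{2}$)
$\left(\frac{184 - 248}{-354 + \left(-8\right) \left(-2\right) 8} - 1046\right)^{2} + y{\left(-1704 \right)} = \left(\frac{184 - 248}{-354 + \left(-8\right) \left(-2\right) 8} - 1046\right)^{2} - 1704 \left(1 + 2 \left(-1704\right)\right) = \left(- \frac{64}{-354 + 16 \cdot 8} - 1046\right)^{2} - 1704 \left(1 - 3408\right) = \left(- \frac{64}{-354 + 128} - 1046\right)^{2} - -5805528 = \left(- \frac{64}{-226} - 1046\right)^{2} + 5805528 = \left(\left(-64\right) \left(- \frac{1}{226}\right) - 1046\right)^{2} + 5805528 = \left(\frac{32}{113} - 1046\right)^{2} + 5805528 = \left(- \frac{118166}{113}\right)^{2} + 5805528 = \frac{13963203556}{12769} + 5805528 = \frac{88093990588}{12769}$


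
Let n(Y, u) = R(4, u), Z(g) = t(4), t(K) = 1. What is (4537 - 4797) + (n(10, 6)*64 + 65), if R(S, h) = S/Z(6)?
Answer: 61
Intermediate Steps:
Z(g) = 1
R(S, h) = S (R(S, h) = S/1 = S*1 = S)
n(Y, u) = 4
(4537 - 4797) + (n(10, 6)*64 + 65) = (4537 - 4797) + (4*64 + 65) = -260 + (256 + 65) = -260 + 321 = 61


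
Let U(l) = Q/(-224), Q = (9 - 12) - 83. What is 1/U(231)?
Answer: 112/43 ≈ 2.6047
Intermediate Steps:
Q = -86 (Q = -3 - 83 = -86)
U(l) = 43/112 (U(l) = -86/(-224) = -86*(-1/224) = 43/112)
1/U(231) = 1/(43/112) = 112/43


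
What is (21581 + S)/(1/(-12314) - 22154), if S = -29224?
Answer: 94115902/272804357 ≈ 0.34499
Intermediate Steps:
(21581 + S)/(1/(-12314) - 22154) = (21581 - 29224)/(1/(-12314) - 22154) = -7643/(-1/12314 - 22154) = -7643/(-272804357/12314) = -7643*(-12314/272804357) = 94115902/272804357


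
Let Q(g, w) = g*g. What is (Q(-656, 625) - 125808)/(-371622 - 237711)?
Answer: -304528/609333 ≈ -0.49977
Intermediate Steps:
Q(g, w) = g²
(Q(-656, 625) - 125808)/(-371622 - 237711) = ((-656)² - 125808)/(-371622 - 237711) = (430336 - 125808)/(-609333) = 304528*(-1/609333) = -304528/609333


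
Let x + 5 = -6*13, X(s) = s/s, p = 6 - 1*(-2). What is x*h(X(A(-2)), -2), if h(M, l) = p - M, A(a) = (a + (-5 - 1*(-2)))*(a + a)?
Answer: -581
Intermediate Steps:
A(a) = 2*a*(-3 + a) (A(a) = (a + (-5 + 2))*(2*a) = (a - 3)*(2*a) = (-3 + a)*(2*a) = 2*a*(-3 + a))
p = 8 (p = 6 + 2 = 8)
X(s) = 1
x = -83 (x = -5 - 6*13 = -5 - 78 = -83)
h(M, l) = 8 - M
x*h(X(A(-2)), -2) = -83*(8 - 1*1) = -83*(8 - 1) = -83*7 = -581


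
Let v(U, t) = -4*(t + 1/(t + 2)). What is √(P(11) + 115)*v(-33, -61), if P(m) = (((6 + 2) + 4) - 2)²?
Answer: 14400*√215/59 ≈ 3578.7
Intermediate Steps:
P(m) = 100 (P(m) = ((8 + 4) - 2)² = (12 - 2)² = 10² = 100)
v(U, t) = -4*t - 4/(2 + t) (v(U, t) = -4*(t + 1/(2 + t)) = -(4*t + 4/(2 + t)) = -4*t - 4/(2 + t))
√(P(11) + 115)*v(-33, -61) = √(100 + 115)*(4*(-1 - 1*(-61)² - 2*(-61))/(2 - 61)) = √215*(4*(-1 - 1*3721 + 122)/(-59)) = √215*(4*(-1/59)*(-1 - 3721 + 122)) = √215*(4*(-1/59)*(-3600)) = √215*(14400/59) = 14400*√215/59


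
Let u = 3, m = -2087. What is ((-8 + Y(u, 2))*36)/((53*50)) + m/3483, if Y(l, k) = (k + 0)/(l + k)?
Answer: -16208747/23074875 ≈ -0.70244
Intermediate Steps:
Y(l, k) = k/(k + l)
((-8 + Y(u, 2))*36)/((53*50)) + m/3483 = ((-8 + 2/(2 + 3))*36)/((53*50)) - 2087/3483 = ((-8 + 2/5)*36)/2650 - 2087*1/3483 = ((-8 + 2*(1/5))*36)*(1/2650) - 2087/3483 = ((-8 + 2/5)*36)*(1/2650) - 2087/3483 = -38/5*36*(1/2650) - 2087/3483 = -1368/5*1/2650 - 2087/3483 = -684/6625 - 2087/3483 = -16208747/23074875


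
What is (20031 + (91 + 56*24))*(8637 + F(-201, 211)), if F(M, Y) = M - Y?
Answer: 176557850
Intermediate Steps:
(20031 + (91 + 56*24))*(8637 + F(-201, 211)) = (20031 + (91 + 56*24))*(8637 + (-201 - 1*211)) = (20031 + (91 + 1344))*(8637 + (-201 - 211)) = (20031 + 1435)*(8637 - 412) = 21466*8225 = 176557850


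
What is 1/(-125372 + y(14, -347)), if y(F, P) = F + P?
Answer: -1/125705 ≈ -7.9551e-6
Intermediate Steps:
1/(-125372 + y(14, -347)) = 1/(-125372 + (14 - 347)) = 1/(-125372 - 333) = 1/(-125705) = -1/125705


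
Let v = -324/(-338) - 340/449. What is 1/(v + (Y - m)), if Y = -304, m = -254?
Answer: -75881/3778772 ≈ -0.020081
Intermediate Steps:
v = 15278/75881 (v = -324*(-1/338) - 340*1/449 = 162/169 - 340/449 = 15278/75881 ≈ 0.20134)
1/(v + (Y - m)) = 1/(15278/75881 + (-304 - 1*(-254))) = 1/(15278/75881 + (-304 + 254)) = 1/(15278/75881 - 50) = 1/(-3778772/75881) = -75881/3778772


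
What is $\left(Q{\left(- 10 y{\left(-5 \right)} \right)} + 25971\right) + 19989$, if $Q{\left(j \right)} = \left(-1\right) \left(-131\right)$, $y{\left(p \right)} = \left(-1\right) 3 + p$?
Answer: $46091$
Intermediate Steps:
$y{\left(p \right)} = -3 + p$
$Q{\left(j \right)} = 131$
$\left(Q{\left(- 10 y{\left(-5 \right)} \right)} + 25971\right) + 19989 = \left(131 + 25971\right) + 19989 = 26102 + 19989 = 46091$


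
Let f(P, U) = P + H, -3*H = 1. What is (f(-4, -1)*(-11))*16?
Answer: 2288/3 ≈ 762.67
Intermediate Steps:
H = -⅓ (H = -⅓*1 = -⅓ ≈ -0.33333)
f(P, U) = -⅓ + P (f(P, U) = P - ⅓ = -⅓ + P)
(f(-4, -1)*(-11))*16 = ((-⅓ - 4)*(-11))*16 = -13/3*(-11)*16 = (143/3)*16 = 2288/3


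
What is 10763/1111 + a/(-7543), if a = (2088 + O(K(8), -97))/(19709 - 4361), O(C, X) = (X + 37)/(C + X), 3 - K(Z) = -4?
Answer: 1869044703035/192930645006 ≈ 9.6877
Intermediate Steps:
K(Z) = 7 (K(Z) = 3 - 1*(-4) = 3 + 4 = 7)
O(C, X) = (37 + X)/(C + X)
a = 3133/23022 (a = (2088 + (37 - 97)/(7 - 97))/(19709 - 4361) = (2088 - 60/(-90))/15348 = (2088 - 1/90*(-60))*(1/15348) = (2088 + 2/3)*(1/15348) = (6266/3)*(1/15348) = 3133/23022 ≈ 0.13609)
10763/1111 + a/(-7543) = 10763/1111 + (3133/23022)/(-7543) = 10763*(1/1111) + (3133/23022)*(-1/7543) = 10763/1111 - 3133/173654946 = 1869044703035/192930645006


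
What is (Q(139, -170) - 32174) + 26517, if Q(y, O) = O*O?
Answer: 23243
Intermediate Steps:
Q(y, O) = O²
(Q(139, -170) - 32174) + 26517 = ((-170)² - 32174) + 26517 = (28900 - 32174) + 26517 = -3274 + 26517 = 23243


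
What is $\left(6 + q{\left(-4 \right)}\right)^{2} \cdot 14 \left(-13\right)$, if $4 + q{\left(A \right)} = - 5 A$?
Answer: $-88088$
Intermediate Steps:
$q{\left(A \right)} = -4 - 5 A$
$\left(6 + q{\left(-4 \right)}\right)^{2} \cdot 14 \left(-13\right) = \left(6 - -16\right)^{2} \cdot 14 \left(-13\right) = \left(6 + \left(-4 + 20\right)\right)^{2} \cdot 14 \left(-13\right) = \left(6 + 16\right)^{2} \cdot 14 \left(-13\right) = 22^{2} \cdot 14 \left(-13\right) = 484 \cdot 14 \left(-13\right) = 6776 \left(-13\right) = -88088$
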